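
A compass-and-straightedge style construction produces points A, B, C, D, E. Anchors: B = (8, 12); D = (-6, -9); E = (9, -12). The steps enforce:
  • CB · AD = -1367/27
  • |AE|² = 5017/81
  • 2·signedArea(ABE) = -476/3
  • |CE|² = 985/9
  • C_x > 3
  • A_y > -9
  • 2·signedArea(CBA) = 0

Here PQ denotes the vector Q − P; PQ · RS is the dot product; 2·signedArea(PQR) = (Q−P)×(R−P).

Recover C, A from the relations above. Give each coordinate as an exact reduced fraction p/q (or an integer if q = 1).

1. A_x = 20/9  [line 24·x + 1·y + -136/3 = 0 ∩ |AE|² = 5017/81]
2. A_y = -8  [line 24·x + 1·y + -136/3 = 0 ∩ |AE|² = 5017/81]
   → A = (20/9, -8)
3. C_x = 11/3  [2·signedArea(CBA) = 0 ∩ CB · AD = -1367/27]
4. C_y = -3  [2·signedArea(CBA) = 0 ∩ CB · AD = -1367/27]
   → C = (11/3, -3)

A = (20/9, -8)
C = (11/3, -3)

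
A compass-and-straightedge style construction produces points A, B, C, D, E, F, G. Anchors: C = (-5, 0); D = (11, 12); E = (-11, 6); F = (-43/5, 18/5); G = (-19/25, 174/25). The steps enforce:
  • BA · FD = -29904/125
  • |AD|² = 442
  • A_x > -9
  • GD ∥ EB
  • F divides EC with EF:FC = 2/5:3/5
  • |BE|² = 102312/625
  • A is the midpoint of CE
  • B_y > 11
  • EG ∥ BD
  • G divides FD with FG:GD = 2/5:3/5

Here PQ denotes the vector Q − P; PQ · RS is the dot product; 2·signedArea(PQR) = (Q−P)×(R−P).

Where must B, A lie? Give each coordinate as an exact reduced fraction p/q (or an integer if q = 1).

A = (-8, 3)
B = (19/25, 276/25)

1. B_x = 19/25  [EG ∥ BD ∩ GD ∥ EB]
2. B_y = 276/25  [EG ∥ BD ∩ GD ∥ EB]
   → B = (19/25, 276/25)
3. A_x = -8  [A is the midpoint of CE]
4. A_y = 3  [A is the midpoint of CE]
   → A = (-8, 3)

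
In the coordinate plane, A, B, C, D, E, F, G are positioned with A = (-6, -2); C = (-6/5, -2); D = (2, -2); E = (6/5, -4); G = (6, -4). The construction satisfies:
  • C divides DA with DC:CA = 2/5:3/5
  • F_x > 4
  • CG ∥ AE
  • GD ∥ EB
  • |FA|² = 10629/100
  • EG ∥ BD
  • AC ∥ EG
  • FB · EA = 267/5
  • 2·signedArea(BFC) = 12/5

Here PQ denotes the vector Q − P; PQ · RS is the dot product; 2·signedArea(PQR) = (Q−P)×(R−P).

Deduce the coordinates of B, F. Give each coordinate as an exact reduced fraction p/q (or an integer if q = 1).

1. B_x = -14/5  [EG ∥ BD ∩ GD ∥ EB]
2. B_y = -2  [EG ∥ BD ∩ GD ∥ EB]
   → B = (-14/5, -2)
3. F_x = 21/5  [FB · EA = 267/5 ∩ 2·signedArea(BFC) = 12/5]
4. F_y = -7/2  [FB · EA = 267/5 ∩ 2·signedArea(BFC) = 12/5]
   → F = (21/5, -7/2)

B = (-14/5, -2)
F = (21/5, -7/2)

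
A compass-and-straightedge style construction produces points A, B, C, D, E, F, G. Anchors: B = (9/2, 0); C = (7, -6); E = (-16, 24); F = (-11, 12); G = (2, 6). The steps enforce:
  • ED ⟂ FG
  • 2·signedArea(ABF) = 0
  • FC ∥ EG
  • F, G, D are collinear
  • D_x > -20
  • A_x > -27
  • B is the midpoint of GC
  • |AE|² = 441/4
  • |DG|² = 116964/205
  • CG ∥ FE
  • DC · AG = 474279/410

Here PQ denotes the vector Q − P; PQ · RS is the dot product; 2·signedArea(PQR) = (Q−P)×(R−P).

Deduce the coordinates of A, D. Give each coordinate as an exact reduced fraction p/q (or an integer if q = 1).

1. D_x = -4036/205  [F, G, D are collinear ∩ ED ⟂ FG]
2. D_y = 3282/205  [F, G, D are collinear ∩ ED ⟂ FG]
   → D = (-4036/205, 3282/205)
3. A_x = -53/2  [2·signedArea(ABF) = 0 ∩ DC · AG = 474279/410]
4. A_y = 24  [2·signedArea(ABF) = 0 ∩ DC · AG = 474279/410]
   → A = (-53/2, 24)

A = (-53/2, 24)
D = (-4036/205, 3282/205)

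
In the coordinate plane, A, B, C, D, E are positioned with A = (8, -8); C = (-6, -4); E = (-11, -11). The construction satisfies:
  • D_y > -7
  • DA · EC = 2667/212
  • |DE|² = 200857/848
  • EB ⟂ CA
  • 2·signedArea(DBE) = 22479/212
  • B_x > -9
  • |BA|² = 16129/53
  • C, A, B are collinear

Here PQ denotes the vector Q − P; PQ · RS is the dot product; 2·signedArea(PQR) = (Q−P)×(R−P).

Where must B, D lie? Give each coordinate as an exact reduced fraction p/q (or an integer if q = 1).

1. B_x = -465/53  [C, A, B are collinear ∩ EB ⟂ CA]
2. B_y = -170/53  [C, A, B are collinear ∩ EB ⟂ CA]
   → B = (-465/53, -170/53)
3. D_x = 807/212  [2·signedArea(DBE) = 22479/212 ∩ DA · EC = 2667/212]
4. D_y = -721/106  [2·signedArea(DBE) = 22479/212 ∩ DA · EC = 2667/212]
   → D = (807/212, -721/106)

B = (-465/53, -170/53)
D = (807/212, -721/106)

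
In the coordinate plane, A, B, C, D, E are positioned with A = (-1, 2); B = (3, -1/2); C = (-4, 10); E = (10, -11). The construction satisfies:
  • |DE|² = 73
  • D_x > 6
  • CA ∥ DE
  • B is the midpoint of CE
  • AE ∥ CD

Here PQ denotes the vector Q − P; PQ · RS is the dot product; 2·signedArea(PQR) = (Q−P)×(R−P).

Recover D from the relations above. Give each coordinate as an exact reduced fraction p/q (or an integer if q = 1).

D = (7, -3)

1. D_x = 7  [CA ∥ DE ∩ AE ∥ CD]
2. D_y = -3  [CA ∥ DE ∩ AE ∥ CD]
   → D = (7, -3)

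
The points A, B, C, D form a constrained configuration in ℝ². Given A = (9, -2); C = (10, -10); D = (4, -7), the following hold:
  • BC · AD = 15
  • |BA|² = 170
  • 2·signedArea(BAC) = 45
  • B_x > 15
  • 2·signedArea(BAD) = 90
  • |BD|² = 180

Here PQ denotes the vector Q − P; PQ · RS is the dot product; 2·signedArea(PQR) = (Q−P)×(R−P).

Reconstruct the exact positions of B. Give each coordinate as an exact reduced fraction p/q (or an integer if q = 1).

1. B_x = 16  [2·signedArea(BAC) = 45 ∩ BC · AD = 15]
2. B_y = -13  [2·signedArea(BAC) = 45 ∩ BC · AD = 15]
   → B = (16, -13)

B = (16, -13)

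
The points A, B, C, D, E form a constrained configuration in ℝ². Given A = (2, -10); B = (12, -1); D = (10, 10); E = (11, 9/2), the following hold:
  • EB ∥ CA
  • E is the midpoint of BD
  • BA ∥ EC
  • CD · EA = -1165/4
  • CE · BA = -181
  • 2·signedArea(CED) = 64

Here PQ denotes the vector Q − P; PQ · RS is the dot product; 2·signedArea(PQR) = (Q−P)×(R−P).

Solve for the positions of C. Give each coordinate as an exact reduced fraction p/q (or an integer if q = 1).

C = (1, -9/2)

1. C_x = 1  [EB ∥ CA ∩ BA ∥ EC]
2. C_y = -9/2  [EB ∥ CA ∩ BA ∥ EC]
   → C = (1, -9/2)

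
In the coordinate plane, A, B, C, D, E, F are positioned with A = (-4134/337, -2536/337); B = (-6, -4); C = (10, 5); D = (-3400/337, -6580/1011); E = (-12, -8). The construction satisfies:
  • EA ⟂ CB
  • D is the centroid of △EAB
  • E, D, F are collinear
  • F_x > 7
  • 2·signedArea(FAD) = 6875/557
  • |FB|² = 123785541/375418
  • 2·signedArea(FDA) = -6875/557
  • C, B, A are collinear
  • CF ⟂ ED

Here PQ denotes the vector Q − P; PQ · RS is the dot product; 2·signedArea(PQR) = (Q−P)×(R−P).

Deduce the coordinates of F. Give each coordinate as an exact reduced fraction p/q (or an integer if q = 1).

F = (2994525/375418, 2850335/375418)

1. F_x = 2994525/375418  [E, D, F are collinear ∩ CF ⟂ ED]
2. F_y = 2850335/375418  [E, D, F are collinear ∩ CF ⟂ ED]
   → F = (2994525/375418, 2850335/375418)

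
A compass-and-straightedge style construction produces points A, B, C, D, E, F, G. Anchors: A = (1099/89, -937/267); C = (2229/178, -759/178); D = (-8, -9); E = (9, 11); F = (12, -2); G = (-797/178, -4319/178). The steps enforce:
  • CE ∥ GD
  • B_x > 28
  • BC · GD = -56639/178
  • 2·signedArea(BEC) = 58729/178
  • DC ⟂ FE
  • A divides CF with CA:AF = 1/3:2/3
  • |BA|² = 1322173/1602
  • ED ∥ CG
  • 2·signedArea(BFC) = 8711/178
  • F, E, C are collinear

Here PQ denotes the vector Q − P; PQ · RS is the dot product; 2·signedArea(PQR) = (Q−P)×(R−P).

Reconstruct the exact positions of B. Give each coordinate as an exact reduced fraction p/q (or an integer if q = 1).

B = (5069/178, 3607/178)

1. B_x = 5069/178  [2·signedArea(BFC) = 8711/178 ∩ BC · GD = -56639/178]
2. B_y = 3607/178  [2·signedArea(BFC) = 8711/178 ∩ BC · GD = -56639/178]
   → B = (5069/178, 3607/178)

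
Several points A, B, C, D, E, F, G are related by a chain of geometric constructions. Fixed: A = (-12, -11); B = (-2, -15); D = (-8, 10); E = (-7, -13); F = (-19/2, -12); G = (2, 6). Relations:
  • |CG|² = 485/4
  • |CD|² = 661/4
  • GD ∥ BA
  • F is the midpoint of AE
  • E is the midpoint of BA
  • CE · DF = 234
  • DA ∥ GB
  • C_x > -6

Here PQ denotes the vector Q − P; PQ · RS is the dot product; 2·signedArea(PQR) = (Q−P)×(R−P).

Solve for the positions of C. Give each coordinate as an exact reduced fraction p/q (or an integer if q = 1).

1. C_x = -5  [line 3/2·x + 22·y + 125/2 = 0 ∩ |CD|² = 661/4]
2. C_y = -5/2  [line 3/2·x + 22·y + 125/2 = 0 ∩ |CD|² = 661/4]
   → C = (-5, -5/2)

C = (-5, -5/2)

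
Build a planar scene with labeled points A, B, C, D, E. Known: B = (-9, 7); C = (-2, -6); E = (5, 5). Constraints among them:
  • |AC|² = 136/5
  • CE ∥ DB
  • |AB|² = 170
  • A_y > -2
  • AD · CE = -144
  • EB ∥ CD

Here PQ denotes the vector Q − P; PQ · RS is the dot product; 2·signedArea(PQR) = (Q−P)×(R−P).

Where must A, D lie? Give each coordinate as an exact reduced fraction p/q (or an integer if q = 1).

1. D_x = -16  [CE ∥ DB ∩ EB ∥ CD]
2. D_y = -4  [CE ∥ DB ∩ EB ∥ CD]
   → D = (-16, -4)
3. A_x = 4/5  [line -7·x + -11·y + -12 = 0 ∩ |AC|² = 136/5]
4. A_y = -8/5  [line -7·x + -11·y + -12 = 0 ∩ |AC|² = 136/5]
   → A = (4/5, -8/5)

A = (4/5, -8/5)
D = (-16, -4)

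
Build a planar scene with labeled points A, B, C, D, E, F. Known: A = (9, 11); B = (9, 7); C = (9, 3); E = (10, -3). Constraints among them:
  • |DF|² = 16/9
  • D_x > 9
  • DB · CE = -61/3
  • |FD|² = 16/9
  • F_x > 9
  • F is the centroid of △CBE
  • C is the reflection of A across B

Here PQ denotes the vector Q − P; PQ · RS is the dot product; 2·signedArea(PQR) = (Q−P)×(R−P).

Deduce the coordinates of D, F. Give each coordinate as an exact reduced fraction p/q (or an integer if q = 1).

1. F_x = 28/3  [F is the centroid of △CBE]
2. F_y = 7/3  [F is the centroid of △CBE]
   → F = (28/3, 7/3)
3. D_x = 28/3  [line -1·x + 6·y + -38/3 = 0 ∩ |DF|² = 16/9]
4. D_y = 11/3  [line -1·x + 6·y + -38/3 = 0 ∩ |DF|² = 16/9]
   → D = (28/3, 11/3)

D = (28/3, 11/3)
F = (28/3, 7/3)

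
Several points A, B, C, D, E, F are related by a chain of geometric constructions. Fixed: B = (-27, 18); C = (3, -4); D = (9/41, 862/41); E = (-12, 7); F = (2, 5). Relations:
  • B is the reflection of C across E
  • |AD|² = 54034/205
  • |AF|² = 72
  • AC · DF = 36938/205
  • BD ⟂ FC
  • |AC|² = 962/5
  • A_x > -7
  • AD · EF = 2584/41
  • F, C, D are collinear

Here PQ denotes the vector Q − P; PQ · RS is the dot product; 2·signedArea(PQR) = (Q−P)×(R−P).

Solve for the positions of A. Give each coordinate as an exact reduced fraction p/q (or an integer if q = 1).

1. A_x = -32/5  [AD · EF = 2584/41 ∩ AC · DF = 36938/205]
2. A_y = 31/5  [AD · EF = 2584/41 ∩ AC · DF = 36938/205]
   → A = (-32/5, 31/5)

A = (-32/5, 31/5)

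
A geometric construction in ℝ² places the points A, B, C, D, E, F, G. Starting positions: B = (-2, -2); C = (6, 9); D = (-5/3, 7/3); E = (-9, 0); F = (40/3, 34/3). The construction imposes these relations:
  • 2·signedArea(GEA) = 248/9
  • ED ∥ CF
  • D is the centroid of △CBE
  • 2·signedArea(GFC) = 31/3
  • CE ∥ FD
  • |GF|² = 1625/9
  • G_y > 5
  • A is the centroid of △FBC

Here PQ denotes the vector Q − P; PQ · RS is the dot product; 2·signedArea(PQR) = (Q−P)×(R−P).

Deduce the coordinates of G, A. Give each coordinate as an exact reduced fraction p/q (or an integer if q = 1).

1. A_x = 52/9  [A is the centroid of △FBC]
2. A_y = 55/9  [A is the centroid of △FBC]
   → A = (52/9, 55/9)
3. G_x = 1  [2·signedArea(GFC) = 31/3 ∩ 2·signedArea(GEA) = 248/9]
4. G_y = 6  [2·signedArea(GFC) = 31/3 ∩ 2·signedArea(GEA) = 248/9]
   → G = (1, 6)

A = (52/9, 55/9)
G = (1, 6)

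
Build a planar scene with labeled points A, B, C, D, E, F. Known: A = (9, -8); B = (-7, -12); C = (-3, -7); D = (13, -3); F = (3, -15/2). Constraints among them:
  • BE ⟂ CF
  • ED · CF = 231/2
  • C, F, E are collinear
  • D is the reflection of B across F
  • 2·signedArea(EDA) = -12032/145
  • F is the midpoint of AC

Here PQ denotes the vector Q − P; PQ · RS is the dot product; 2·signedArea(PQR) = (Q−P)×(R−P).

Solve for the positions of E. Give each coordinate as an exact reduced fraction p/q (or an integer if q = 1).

E = (-951/145, -972/145)

1. E_x = -951/145  [C, F, E are collinear ∩ BE ⟂ CF]
2. E_y = -972/145  [C, F, E are collinear ∩ BE ⟂ CF]
   → E = (-951/145, -972/145)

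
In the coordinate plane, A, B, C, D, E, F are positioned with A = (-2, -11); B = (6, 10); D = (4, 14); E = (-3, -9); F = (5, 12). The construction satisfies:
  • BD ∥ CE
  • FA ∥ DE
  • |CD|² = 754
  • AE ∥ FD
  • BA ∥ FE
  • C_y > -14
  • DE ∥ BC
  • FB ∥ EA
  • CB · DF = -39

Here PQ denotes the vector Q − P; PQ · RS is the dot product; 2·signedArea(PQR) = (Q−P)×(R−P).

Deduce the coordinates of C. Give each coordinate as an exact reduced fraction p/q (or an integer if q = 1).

C = (-1, -13)

1. C_x = -1  [BD ∥ CE ∩ DE ∥ BC]
2. C_y = -13  [BD ∥ CE ∩ DE ∥ BC]
   → C = (-1, -13)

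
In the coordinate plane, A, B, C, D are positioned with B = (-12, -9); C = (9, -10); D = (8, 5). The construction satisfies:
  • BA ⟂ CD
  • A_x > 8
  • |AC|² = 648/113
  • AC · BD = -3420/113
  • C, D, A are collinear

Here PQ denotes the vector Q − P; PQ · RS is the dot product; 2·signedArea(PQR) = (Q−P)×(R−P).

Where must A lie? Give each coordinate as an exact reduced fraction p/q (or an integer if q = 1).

1. A_x = 999/113  [C, D, A are collinear ∩ BA ⟂ CD]
2. A_y = -860/113  [C, D, A are collinear ∩ BA ⟂ CD]
   → A = (999/113, -860/113)

A = (999/113, -860/113)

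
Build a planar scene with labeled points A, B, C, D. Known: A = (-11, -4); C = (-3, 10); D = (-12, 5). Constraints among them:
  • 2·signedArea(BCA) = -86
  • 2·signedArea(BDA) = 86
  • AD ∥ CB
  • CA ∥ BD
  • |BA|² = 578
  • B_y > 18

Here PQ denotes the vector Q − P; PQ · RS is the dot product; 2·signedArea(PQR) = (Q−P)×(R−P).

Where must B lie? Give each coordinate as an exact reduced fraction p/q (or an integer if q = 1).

B = (-4, 19)

1. B_x = -4  [CA ∥ BD ∩ AD ∥ CB]
2. B_y = 19  [CA ∥ BD ∩ AD ∥ CB]
   → B = (-4, 19)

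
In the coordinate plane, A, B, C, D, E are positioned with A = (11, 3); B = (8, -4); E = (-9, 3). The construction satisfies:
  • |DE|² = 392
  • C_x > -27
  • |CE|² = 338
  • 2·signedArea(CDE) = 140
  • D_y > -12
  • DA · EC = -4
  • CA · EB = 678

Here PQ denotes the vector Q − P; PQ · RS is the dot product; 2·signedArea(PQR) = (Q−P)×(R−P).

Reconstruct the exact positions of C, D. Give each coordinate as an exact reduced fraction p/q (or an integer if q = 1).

C = (-26, 10)
D = (5, -11)

1. C_x = -26  [line -17·x + 7·y + -512 = 0 ∩ |CE|² = 338]
2. C_y = 10  [line -17·x + 7·y + -512 = 0 ∩ |CE|² = 338]
   → C = (-26, 10)
3. D_x = 5  [DA · EC = -4 ∩ 2·signedArea(CDE) = 140]
4. D_y = -11  [DA · EC = -4 ∩ 2·signedArea(CDE) = 140]
   → D = (5, -11)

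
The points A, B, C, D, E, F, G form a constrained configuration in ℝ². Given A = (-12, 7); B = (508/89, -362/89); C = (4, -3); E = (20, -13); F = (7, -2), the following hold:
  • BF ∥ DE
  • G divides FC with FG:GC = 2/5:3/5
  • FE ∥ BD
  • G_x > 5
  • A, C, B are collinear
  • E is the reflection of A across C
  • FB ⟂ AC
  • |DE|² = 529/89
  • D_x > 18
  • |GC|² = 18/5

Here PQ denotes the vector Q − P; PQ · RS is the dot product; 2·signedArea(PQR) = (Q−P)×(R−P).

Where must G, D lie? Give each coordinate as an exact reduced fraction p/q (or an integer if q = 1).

D = (1665/89, -1341/89)
G = (29/5, -12/5)

1. G_x = 29/5  [G divides FC with FG:GC = 2/5:3/5]
2. G_y = -12/5  [G divides FC with FG:GC = 2/5:3/5]
   → G = (29/5, -12/5)
3. D_x = 1665/89  [BF ∥ DE ∩ FE ∥ BD]
4. D_y = -1341/89  [BF ∥ DE ∩ FE ∥ BD]
   → D = (1665/89, -1341/89)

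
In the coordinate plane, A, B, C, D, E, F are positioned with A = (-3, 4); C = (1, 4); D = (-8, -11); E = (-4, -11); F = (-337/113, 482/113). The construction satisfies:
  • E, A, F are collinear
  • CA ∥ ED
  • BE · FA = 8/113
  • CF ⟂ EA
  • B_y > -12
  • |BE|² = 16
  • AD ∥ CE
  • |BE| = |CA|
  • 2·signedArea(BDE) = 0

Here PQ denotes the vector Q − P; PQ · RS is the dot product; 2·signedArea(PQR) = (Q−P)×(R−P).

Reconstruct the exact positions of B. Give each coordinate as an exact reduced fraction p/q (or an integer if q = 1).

B = (0, -11)

1. B_x = 0  [2·signedArea(BDE) = 0 ∩ BE · FA = 8/113]
2. B_y = -11  [2·signedArea(BDE) = 0 ∩ BE · FA = 8/113]
   → B = (0, -11)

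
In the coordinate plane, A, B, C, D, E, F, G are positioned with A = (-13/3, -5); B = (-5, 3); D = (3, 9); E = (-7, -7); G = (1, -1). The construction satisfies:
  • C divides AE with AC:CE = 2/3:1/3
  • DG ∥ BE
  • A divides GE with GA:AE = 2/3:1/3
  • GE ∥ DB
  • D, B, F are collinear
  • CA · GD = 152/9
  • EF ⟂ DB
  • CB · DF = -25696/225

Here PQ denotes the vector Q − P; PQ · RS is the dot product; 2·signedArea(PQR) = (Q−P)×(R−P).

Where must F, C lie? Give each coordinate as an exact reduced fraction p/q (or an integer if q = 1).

1. F_x = -277/25  [D, B, F are collinear ∩ EF ⟂ DB]
2. F_y = -39/25  [D, B, F are collinear ∩ EF ⟂ DB]
   → F = (-277/25, -39/25)
3. C_x = -55/9  [C divides AE with AC:CE = 2/3:1/3]
4. C_y = -19/3  [C divides AE with AC:CE = 2/3:1/3]
   → C = (-55/9, -19/3)

C = (-55/9, -19/3)
F = (-277/25, -39/25)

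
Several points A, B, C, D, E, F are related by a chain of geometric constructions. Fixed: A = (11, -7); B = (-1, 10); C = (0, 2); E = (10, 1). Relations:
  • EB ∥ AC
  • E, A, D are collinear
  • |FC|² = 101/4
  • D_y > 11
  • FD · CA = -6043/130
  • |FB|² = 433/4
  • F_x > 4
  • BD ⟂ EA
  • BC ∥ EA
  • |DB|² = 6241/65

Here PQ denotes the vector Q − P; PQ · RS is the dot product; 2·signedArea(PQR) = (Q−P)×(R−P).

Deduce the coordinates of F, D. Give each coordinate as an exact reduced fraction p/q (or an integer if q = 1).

1. D_x = 567/65  [E, A, D are collinear ∩ BD ⟂ EA]
2. D_y = 729/65  [E, A, D are collinear ∩ BD ⟂ EA]
   → D = (567/65, 729/65)
3. F_x = 5  [line -11·x + 9·y + 83/2 = 0 ∩ |FC|² = 101/4]
4. F_y = 3/2  [line -11·x + 9·y + 83/2 = 0 ∩ |FC|² = 101/4]
   → F = (5, 3/2)

D = (567/65, 729/65)
F = (5, 3/2)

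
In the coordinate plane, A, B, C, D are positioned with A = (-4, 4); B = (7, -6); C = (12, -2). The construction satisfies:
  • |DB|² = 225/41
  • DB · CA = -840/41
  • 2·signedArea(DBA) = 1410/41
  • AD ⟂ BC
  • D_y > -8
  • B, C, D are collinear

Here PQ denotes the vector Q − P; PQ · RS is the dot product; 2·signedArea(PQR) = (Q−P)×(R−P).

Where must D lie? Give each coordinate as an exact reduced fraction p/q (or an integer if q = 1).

D = (212/41, -306/41)

1. D_x = 212/41  [B, C, D are collinear ∩ AD ⟂ BC]
2. D_y = -306/41  [B, C, D are collinear ∩ AD ⟂ BC]
   → D = (212/41, -306/41)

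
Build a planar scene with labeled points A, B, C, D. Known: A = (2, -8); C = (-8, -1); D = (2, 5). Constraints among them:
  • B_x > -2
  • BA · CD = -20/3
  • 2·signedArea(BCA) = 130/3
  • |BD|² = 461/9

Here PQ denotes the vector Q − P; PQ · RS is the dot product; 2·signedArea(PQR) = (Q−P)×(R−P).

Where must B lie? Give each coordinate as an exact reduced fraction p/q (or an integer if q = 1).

B = (-4/3, -4/3)

1. B_x = -4/3  [BA · CD = -20/3 ∩ 2·signedArea(BCA) = 130/3]
2. B_y = -4/3  [BA · CD = -20/3 ∩ 2·signedArea(BCA) = 130/3]
   → B = (-4/3, -4/3)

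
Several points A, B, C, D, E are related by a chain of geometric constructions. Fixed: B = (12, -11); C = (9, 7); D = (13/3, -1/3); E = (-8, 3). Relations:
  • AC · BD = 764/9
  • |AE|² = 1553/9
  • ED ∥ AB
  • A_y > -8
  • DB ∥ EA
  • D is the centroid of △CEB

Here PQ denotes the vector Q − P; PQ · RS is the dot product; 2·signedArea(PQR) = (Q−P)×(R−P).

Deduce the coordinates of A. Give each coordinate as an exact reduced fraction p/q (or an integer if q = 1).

A = (-1/3, -23/3)

1. A_x = -1/3  [ED ∥ AB ∩ DB ∥ EA]
2. A_y = -23/3  [ED ∥ AB ∩ DB ∥ EA]
   → A = (-1/3, -23/3)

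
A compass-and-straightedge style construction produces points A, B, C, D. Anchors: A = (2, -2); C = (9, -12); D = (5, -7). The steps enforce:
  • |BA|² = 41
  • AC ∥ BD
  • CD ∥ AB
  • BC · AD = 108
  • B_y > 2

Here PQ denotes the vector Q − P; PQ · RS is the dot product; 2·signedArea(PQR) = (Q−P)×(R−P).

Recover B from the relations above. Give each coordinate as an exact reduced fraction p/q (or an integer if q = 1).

B = (-2, 3)

1. B_x = -2  [AC ∥ BD ∩ CD ∥ AB]
2. B_y = 3  [AC ∥ BD ∩ CD ∥ AB]
   → B = (-2, 3)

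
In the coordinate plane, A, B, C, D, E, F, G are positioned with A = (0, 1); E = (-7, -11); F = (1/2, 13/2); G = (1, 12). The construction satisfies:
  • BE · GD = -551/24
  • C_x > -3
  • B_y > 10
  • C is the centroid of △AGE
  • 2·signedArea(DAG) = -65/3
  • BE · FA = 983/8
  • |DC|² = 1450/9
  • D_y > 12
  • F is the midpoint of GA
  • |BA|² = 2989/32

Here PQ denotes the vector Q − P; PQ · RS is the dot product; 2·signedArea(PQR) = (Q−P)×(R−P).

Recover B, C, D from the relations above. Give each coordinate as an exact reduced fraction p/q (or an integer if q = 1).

B = (7/8, 85/8)
C = (-2, 2/3)
D = (3, 37/3)

1. B_x = 7/8  [line 1/2·x + 11/2·y + -471/8 = 0 ∩ |BA|² = 2989/32]
2. B_y = 85/8  [line 1/2·x + 11/2·y + -471/8 = 0 ∩ |BA|² = 2989/32]
   → B = (7/8, 85/8)
3. C_x = -2  [C is the centroid of △AGE]
4. C_y = 2/3  [C is the centroid of △AGE]
   → C = (-2, 2/3)
5. D_x = 3  [2·signedArea(DAG) = -65/3 ∩ BE · GD = -551/24]
6. D_y = 37/3  [2·signedArea(DAG) = -65/3 ∩ BE · GD = -551/24]
   → D = (3, 37/3)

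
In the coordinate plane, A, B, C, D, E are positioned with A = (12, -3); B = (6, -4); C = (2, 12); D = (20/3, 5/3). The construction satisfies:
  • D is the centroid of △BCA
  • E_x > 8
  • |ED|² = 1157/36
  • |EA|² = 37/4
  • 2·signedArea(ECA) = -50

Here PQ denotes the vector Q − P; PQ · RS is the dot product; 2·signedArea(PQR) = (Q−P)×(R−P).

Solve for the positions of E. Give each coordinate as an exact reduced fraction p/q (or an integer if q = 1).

1. E_x = 9  [line 15·x + 10·y + -100 = 0 ∩ |ED|² = 1157/36]
2. E_y = -7/2  [line 15·x + 10·y + -100 = 0 ∩ |ED|² = 1157/36]
   → E = (9, -7/2)

E = (9, -7/2)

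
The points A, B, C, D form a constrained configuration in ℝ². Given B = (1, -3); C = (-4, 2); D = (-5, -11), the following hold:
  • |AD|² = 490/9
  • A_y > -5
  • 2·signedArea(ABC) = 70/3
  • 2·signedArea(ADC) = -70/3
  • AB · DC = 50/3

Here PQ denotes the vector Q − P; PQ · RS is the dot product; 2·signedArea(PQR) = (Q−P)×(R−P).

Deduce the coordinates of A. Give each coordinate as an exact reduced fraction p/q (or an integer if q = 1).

1. A_x = -8/3  [2·signedArea(ABC) = 70/3 ∩ 2·signedArea(ADC) = -70/3]
2. A_y = -4  [2·signedArea(ABC) = 70/3 ∩ 2·signedArea(ADC) = -70/3]
   → A = (-8/3, -4)

A = (-8/3, -4)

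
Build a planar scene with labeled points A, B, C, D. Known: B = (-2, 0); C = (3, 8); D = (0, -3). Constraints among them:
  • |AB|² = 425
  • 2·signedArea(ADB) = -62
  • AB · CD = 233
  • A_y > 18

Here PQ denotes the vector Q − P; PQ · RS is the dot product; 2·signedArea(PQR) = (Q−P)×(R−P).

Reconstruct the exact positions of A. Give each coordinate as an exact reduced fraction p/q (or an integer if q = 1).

1. A_x = 6  [AB · CD = 233 ∩ 2·signedArea(ADB) = -62]
2. A_y = 19  [AB · CD = 233 ∩ 2·signedArea(ADB) = -62]
   → A = (6, 19)

A = (6, 19)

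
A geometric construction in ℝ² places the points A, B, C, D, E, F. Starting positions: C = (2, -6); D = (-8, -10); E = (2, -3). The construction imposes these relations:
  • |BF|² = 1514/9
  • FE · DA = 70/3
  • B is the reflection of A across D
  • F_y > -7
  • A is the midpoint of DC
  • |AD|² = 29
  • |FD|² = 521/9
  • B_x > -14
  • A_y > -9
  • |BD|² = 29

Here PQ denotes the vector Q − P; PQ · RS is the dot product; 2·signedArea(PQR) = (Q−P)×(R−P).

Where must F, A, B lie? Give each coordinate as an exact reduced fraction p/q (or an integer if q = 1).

1. A_x = -3  [A is the midpoint of DC]
2. A_y = -8  [A is the midpoint of DC]
   → A = (-3, -8)
3. B_x = -13  [B is the reflection of A across D]
4. B_y = -12  [B is the reflection of A across D]
   → B = (-13, -12)
5. F_x = -4/3  [line -5·x + -2·y + -58/3 = 0 ∩ |FD|² = 521/9]
6. F_y = -19/3  [line -5·x + -2·y + -58/3 = 0 ∩ |FD|² = 521/9]
   → F = (-4/3, -19/3)

A = (-3, -8)
B = (-13, -12)
F = (-4/3, -19/3)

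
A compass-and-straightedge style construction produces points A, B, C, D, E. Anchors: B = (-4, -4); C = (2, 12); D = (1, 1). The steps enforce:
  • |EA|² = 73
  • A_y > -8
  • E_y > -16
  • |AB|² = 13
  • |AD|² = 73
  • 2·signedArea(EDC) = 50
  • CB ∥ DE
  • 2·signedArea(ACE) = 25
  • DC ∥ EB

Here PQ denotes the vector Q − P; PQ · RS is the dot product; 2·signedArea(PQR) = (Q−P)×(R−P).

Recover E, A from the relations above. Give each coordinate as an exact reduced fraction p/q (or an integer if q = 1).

A = (-2, -7)
E = (-5, -15)

1. E_x = -5  [DC ∥ EB ∩ CB ∥ DE]
2. E_y = -15  [DC ∥ EB ∩ CB ∥ DE]
   → E = (-5, -15)
3. A_x = -2  [line 27·x + -7·y + 5 = 0 ∩ |EA|² = 73]
4. A_y = -7  [line 27·x + -7·y + 5 = 0 ∩ |EA|² = 73]
   → A = (-2, -7)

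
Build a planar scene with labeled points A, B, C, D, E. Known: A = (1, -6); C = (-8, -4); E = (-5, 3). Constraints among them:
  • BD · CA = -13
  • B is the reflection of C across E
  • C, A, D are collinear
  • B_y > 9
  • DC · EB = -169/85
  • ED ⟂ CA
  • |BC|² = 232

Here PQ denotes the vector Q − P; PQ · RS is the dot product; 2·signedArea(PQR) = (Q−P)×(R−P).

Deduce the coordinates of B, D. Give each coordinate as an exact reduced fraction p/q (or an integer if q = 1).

B = (-2, 10)
D = (-563/85, -366/85)

1. B_x = -2  [B is the reflection of C across E]
2. B_y = 10  [B is the reflection of C across E]
   → B = (-2, 10)
3. D_x = -563/85  [C, A, D are collinear ∩ ED ⟂ CA]
4. D_y = -366/85  [C, A, D are collinear ∩ ED ⟂ CA]
   → D = (-563/85, -366/85)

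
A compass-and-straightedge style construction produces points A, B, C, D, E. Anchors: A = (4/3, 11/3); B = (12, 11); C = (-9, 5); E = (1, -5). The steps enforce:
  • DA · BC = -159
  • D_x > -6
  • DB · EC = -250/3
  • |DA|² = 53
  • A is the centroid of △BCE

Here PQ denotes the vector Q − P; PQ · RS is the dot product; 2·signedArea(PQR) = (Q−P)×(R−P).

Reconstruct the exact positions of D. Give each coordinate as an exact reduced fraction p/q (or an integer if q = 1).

D = (-17/3, 5/3)

1. D_x = -17/3  [DA · BC = -159 ∩ DB · EC = -250/3]
2. D_y = 5/3  [DA · BC = -159 ∩ DB · EC = -250/3]
   → D = (-17/3, 5/3)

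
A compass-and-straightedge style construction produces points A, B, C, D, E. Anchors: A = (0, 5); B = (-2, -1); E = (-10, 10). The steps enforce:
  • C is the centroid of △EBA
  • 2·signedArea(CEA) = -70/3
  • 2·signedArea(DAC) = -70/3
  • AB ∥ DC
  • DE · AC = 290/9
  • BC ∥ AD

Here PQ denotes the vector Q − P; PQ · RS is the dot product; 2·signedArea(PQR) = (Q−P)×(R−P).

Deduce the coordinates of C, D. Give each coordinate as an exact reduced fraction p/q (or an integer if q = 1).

1. C_x = -4  [C is the centroid of △EBA]
2. C_y = 14/3  [C is the centroid of △EBA]
   → C = (-4, 14/3)
3. D_x = -2  [AB ∥ DC ∩ BC ∥ AD]
4. D_y = 32/3  [AB ∥ DC ∩ BC ∥ AD]
   → D = (-2, 32/3)

C = (-4, 14/3)
D = (-2, 32/3)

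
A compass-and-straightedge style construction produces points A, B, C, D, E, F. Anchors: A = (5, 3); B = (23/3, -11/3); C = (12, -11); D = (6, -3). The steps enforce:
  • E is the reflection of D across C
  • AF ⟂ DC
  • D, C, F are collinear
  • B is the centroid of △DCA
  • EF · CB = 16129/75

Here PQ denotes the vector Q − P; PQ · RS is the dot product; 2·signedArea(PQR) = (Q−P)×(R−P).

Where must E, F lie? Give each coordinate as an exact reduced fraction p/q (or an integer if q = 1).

E = (18, -19)
F = (69/25, 33/25)

1. E_x = 18  [E is the reflection of D across C]
2. E_y = -19  [E is the reflection of D across C]
   → E = (18, -19)
3. F_x = 69/25  [D, C, F are collinear ∩ AF ⟂ DC]
4. F_y = 33/25  [D, C, F are collinear ∩ AF ⟂ DC]
   → F = (69/25, 33/25)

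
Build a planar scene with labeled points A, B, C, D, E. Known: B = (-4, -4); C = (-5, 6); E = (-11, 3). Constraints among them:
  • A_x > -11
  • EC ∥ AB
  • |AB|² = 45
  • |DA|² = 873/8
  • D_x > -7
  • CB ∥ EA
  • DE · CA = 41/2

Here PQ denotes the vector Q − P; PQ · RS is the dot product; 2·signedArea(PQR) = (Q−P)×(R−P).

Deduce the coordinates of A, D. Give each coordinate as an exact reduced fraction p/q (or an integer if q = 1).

A = (-10, -7)
D = (-25/4, 11/4)

1. A_x = -10  [EC ∥ AB ∩ CB ∥ EA]
2. A_y = -7  [EC ∥ AB ∩ CB ∥ EA]
   → A = (-10, -7)
3. D_x = -25/4  [line 5·x + 13·y + -9/2 = 0 ∩ |DA|² = 873/8]
4. D_y = 11/4  [line 5·x + 13·y + -9/2 = 0 ∩ |DA|² = 873/8]
   → D = (-25/4, 11/4)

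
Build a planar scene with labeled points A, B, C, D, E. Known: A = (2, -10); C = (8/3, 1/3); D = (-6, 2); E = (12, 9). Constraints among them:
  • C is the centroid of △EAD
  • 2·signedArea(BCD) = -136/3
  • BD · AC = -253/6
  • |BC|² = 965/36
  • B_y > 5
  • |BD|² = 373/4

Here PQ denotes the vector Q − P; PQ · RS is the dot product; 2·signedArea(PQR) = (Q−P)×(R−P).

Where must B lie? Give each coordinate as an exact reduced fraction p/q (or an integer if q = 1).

B = (3, 11/2)

1. B_x = 3  [BD · AC = -253/6 ∩ 2·signedArea(BCD) = -136/3]
2. B_y = 11/2  [BD · AC = -253/6 ∩ 2·signedArea(BCD) = -136/3]
   → B = (3, 11/2)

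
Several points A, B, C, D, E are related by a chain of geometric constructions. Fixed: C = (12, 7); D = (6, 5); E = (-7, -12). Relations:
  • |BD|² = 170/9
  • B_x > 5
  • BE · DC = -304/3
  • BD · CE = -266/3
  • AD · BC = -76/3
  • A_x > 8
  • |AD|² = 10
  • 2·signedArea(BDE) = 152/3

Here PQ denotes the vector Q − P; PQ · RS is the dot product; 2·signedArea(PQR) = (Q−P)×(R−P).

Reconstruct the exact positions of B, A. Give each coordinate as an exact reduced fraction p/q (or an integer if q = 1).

A = (9, 6)
B = (17/3, 2/3)

1. B_x = 17/3  [BD · CE = -266/3 ∩ 2·signedArea(BDE) = 152/3]
2. B_y = 2/3  [BD · CE = -266/3 ∩ 2·signedArea(BDE) = 152/3]
   → B = (17/3, 2/3)
3. A_x = 9  [line -19/3·x + -19/3·y + 95 = 0 ∩ |AD|² = 10]
4. A_y = 6  [line -19/3·x + -19/3·y + 95 = 0 ∩ |AD|² = 10]
   → A = (9, 6)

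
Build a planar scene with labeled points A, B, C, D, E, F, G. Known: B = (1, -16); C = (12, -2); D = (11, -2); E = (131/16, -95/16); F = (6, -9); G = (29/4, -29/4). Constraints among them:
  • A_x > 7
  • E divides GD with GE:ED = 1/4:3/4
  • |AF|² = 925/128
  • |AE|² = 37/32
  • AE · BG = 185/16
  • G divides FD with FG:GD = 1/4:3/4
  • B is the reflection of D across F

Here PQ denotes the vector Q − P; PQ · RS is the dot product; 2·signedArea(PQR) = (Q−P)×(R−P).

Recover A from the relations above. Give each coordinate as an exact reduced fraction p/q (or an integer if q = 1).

1. A_x = 121/16  [line -25/4·x + -35/4·y + -395/32 = 0 ∩ |AF|² = 925/128]
2. A_y = -109/16  [line -25/4·x + -35/4·y + -395/32 = 0 ∩ |AF|² = 925/128]
   → A = (121/16, -109/16)

A = (121/16, -109/16)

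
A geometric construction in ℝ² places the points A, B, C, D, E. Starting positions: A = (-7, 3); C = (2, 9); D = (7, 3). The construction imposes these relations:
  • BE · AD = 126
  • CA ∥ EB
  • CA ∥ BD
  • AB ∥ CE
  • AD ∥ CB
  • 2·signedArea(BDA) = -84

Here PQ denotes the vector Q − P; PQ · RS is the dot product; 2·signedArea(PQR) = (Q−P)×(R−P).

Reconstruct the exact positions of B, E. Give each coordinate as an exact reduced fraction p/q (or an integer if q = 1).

B = (16, 9)
E = (25, 15)

1. B_x = 16  [CA ∥ BD ∩ AD ∥ CB]
2. B_y = 9  [CA ∥ BD ∩ AD ∥ CB]
   → B = (16, 9)
3. E_x = 25  [CA ∥ EB ∩ AB ∥ CE]
4. E_y = 15  [CA ∥ EB ∩ AB ∥ CE]
   → E = (25, 15)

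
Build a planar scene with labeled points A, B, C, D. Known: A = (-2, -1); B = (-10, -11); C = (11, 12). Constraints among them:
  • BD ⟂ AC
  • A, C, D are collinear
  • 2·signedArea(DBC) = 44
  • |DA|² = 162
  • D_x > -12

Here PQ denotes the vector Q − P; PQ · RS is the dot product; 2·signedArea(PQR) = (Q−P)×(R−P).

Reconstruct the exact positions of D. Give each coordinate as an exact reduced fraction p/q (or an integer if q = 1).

1. D_x = -11  [A, C, D are collinear ∩ BD ⟂ AC]
2. D_y = -10  [A, C, D are collinear ∩ BD ⟂ AC]
   → D = (-11, -10)

D = (-11, -10)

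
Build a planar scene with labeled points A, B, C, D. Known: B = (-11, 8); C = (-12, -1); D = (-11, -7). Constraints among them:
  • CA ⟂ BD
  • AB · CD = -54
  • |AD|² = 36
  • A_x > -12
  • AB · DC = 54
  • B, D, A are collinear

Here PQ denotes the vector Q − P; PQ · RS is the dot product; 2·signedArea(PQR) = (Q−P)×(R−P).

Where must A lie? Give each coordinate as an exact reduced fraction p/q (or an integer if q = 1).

A = (-11, -1)

1. A_x = -11  [B, D, A are collinear ∩ CA ⟂ BD]
2. A_y = -1  [B, D, A are collinear ∩ CA ⟂ BD]
   → A = (-11, -1)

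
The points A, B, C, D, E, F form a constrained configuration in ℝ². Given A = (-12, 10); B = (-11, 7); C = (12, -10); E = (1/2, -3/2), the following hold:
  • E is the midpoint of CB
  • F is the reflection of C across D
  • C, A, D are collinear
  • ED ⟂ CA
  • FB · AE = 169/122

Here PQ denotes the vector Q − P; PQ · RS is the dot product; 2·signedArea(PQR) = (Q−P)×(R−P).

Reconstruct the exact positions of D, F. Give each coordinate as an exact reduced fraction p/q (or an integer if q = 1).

D = (63/61, -105/122)
F = (-606/61, 505/61)

1. D_x = 63/61  [C, A, D are collinear ∩ ED ⟂ CA]
2. D_y = -105/122  [C, A, D are collinear ∩ ED ⟂ CA]
   → D = (63/61, -105/122)
3. F_x = -606/61  [F is the reflection of C across D]
4. F_y = 505/61  [F is the reflection of C across D]
   → F = (-606/61, 505/61)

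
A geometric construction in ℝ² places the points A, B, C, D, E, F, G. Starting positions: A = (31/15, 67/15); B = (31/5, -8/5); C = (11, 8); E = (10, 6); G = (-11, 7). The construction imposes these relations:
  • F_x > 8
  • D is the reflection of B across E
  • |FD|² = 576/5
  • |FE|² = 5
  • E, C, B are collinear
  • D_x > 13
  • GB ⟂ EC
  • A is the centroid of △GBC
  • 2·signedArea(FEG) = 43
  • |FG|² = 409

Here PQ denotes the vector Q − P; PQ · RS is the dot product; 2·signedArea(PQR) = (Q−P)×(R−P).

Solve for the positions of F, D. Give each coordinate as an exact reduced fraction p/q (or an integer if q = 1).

D = (69/5, 68/5)
F = (9, 4)

1. F_x = 9  [line -1·x + -21·y + 93 = 0 ∩ |FG|² = 409]
2. F_y = 4  [line -1·x + -21·y + 93 = 0 ∩ |FG|² = 409]
   → F = (9, 4)
3. D_x = 69/5  [D is the reflection of B across E]
4. D_y = 68/5  [D is the reflection of B across E]
   → D = (69/5, 68/5)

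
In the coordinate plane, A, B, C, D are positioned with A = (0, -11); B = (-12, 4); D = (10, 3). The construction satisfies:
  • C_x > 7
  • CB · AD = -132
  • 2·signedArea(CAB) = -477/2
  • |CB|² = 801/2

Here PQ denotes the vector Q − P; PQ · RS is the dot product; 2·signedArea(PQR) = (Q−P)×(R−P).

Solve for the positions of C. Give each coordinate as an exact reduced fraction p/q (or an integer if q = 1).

C = (15/2, -1/2)

1. C_x = 15/2  [CB · AD = -132 ∩ 2·signedArea(CAB) = -477/2]
2. C_y = -1/2  [CB · AD = -132 ∩ 2·signedArea(CAB) = -477/2]
   → C = (15/2, -1/2)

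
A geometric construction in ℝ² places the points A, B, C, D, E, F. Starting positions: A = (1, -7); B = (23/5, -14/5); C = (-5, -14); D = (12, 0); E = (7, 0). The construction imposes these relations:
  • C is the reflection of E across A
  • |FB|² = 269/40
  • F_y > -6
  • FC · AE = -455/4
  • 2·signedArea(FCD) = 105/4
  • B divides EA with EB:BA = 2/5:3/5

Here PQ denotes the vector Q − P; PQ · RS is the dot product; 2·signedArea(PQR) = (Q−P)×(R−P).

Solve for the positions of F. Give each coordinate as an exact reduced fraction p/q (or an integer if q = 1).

1. F_x = 15/4  [FC · AE = -455/4 ∩ 2·signedArea(FCD) = 105/4]
2. F_y = -21/4  [FC · AE = -455/4 ∩ 2·signedArea(FCD) = 105/4]
   → F = (15/4, -21/4)

F = (15/4, -21/4)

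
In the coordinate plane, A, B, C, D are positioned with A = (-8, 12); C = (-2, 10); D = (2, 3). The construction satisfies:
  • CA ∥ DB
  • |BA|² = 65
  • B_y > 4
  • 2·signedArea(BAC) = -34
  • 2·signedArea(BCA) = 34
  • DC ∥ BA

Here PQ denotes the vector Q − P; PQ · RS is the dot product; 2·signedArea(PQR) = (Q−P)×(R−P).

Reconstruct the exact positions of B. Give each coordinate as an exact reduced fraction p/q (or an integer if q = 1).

1. B_x = -4  [DC ∥ BA ∩ CA ∥ DB]
2. B_y = 5  [DC ∥ BA ∩ CA ∥ DB]
   → B = (-4, 5)

B = (-4, 5)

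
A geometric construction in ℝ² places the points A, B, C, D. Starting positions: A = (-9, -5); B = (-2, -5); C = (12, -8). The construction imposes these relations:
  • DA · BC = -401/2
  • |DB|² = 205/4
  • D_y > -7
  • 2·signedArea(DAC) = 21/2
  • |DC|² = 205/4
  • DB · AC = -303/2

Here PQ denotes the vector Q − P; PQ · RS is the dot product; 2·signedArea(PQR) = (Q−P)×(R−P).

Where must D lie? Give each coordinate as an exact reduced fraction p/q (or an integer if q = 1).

1. D_x = 5  [DA · BC = -401/2 ∩ 2·signedArea(DAC) = 21/2]
2. D_y = -13/2  [DA · BC = -401/2 ∩ 2·signedArea(DAC) = 21/2]
   → D = (5, -13/2)

D = (5, -13/2)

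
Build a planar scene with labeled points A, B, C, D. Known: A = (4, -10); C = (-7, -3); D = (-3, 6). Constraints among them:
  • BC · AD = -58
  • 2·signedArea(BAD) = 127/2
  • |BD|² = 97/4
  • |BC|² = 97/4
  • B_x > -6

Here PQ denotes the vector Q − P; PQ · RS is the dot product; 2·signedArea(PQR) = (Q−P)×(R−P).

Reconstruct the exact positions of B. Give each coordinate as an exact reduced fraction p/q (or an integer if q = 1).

B = (-5, 3/2)

1. B_x = -5  [2·signedArea(BAD) = 127/2 ∩ BC · AD = -58]
2. B_y = 3/2  [2·signedArea(BAD) = 127/2 ∩ BC · AD = -58]
   → B = (-5, 3/2)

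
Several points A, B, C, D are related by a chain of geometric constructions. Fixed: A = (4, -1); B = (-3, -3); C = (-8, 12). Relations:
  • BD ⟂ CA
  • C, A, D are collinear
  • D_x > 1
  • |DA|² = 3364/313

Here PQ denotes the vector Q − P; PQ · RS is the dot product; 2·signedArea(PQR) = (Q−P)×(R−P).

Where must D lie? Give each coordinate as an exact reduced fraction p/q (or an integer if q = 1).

1. D_x = 556/313  [C, A, D are collinear ∩ BD ⟂ CA]
2. D_y = 441/313  [C, A, D are collinear ∩ BD ⟂ CA]
   → D = (556/313, 441/313)

D = (556/313, 441/313)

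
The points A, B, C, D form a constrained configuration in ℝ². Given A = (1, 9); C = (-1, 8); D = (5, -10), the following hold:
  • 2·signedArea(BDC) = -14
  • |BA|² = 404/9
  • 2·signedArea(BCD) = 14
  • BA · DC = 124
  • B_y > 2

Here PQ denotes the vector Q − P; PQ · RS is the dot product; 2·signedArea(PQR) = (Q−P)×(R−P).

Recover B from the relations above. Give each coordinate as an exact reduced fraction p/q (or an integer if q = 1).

1. B_x = 5/3  [2·signedArea(BCD) = 14 ∩ BA · DC = 124]
2. B_y = 7/3  [2·signedArea(BCD) = 14 ∩ BA · DC = 124]
   → B = (5/3, 7/3)

B = (5/3, 7/3)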